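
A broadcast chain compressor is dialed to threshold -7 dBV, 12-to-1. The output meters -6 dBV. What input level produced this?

Post-compression overshoot = -6 − (-7) = 1 dB.
Before 12:1 compression the overshoot was 1 × 12 = 12 dB, so input = -7 + 12 = 5 dBV.

5 dBV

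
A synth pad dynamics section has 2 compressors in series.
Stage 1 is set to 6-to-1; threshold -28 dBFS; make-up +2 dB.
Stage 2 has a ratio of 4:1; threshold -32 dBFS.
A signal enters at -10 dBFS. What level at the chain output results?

Stage 1: overshoot 18 dB → 18/6 = 3 dB → -25 dBFS; +2 dB make-up → -23 dBFS.
Stage 2: -23 dBFS is 9 dB over -32 dBFS; at 4:1 that becomes 2.25 dB over, giving -29.75 dBFS.

-29.75 dBFS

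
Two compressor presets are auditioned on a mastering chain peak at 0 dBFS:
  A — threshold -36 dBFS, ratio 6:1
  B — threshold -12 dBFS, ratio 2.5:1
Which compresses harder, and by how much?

A: GR = 36 − 36/6 = 30 dB.
B: GR = 12 − 12/2.5 = 7.2 dB.
A applies 22.8 dB more gain reduction.

A, by 22.8 dB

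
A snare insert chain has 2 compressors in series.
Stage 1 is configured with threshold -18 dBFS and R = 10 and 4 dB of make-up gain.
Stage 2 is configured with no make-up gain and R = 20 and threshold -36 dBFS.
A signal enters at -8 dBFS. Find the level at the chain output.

-34.85 dBFS

Stage 1: -8 dBFS is 10 dB over -18 dBFS; at 10:1 that becomes 1 dB over, giving -17 dBFS; +4 dB make-up → -13 dBFS.
Stage 2: overshoot 23 dB → 23/20 = 1.15 dB → -34.85 dBFS.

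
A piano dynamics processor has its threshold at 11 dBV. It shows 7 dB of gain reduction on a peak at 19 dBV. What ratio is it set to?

8:1

Input overshoot = 19 − 11 = 8 dB.
Output overshoot = 8 − 7 = 1 dB.
Ratio = input overshoot / output overshoot = 8 / 1 = 8.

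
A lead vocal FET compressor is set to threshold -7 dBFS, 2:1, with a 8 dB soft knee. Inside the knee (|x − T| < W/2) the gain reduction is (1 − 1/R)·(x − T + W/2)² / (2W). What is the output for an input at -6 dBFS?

-6.78125 dBFS

x − T + W/2 = -6 − (-7) + 4 = 5.
GR = (1 − 1/2) × 5² / 16 = 0.5 × 25 / 16 = 0.78125 dB.
Output = -6 − 0.78125 = -6.78125 dBFS.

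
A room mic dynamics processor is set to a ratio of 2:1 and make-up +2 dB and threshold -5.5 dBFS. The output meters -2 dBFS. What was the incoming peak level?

-2.5 dBFS

Before make-up, the level was -2 − 2 = -4 dBFS.
Post-compression overshoot = -4 − (-5.5) = 1.5 dB.
Before 2:1 compression the overshoot was 1.5 × 2 = 3 dB, so input = -5.5 + 3 = -2.5 dBFS.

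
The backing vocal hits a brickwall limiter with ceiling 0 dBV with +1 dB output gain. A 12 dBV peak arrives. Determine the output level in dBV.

1 dBV

The limiter clamps the peak to its 0 dBV ceiling.
Output gain then adds 1 dB: 0 + 1 = 1 dBV.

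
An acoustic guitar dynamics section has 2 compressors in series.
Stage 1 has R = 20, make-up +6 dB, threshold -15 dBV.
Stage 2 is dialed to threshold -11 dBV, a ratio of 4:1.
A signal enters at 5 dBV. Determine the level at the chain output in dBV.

Stage 1: overshoot 20 dB → 20/20 = 1 dB → -14 dBV; +6 dB make-up → -8 dBV.
Stage 2: overshoot 3 dB → 3/4 = 0.75 dB → -10.25 dBV.

-10.25 dBV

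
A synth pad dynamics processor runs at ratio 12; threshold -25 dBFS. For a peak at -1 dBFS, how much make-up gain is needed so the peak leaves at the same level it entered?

Without make-up, output = threshold + overshoot/12 = -25 + 2 = -23 dBFS.
Gap to target: 22 dB.

22 dB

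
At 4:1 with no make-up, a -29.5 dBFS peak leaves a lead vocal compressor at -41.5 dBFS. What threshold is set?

-45.5 dBFS

Input is 16 dB above T (since output overshoot × R = input overshoot: (-41.5 − T)·4 = -29.5 − T gives T = -45.5 dBFS).
Check: -45.5 + (-29.5 − (-45.5))/4 = -45.5 + 4 = -41.5 dBFS. ✓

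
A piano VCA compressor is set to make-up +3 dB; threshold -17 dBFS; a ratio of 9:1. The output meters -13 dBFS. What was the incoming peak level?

Before make-up, the level was -13 − 3 = -16 dBFS.
That's 1 dB above the -17 dBFS threshold.
Input overshoot = R × output overshoot = 9 dB → input = -17 + 9 = -8 dBFS.

-8 dBFS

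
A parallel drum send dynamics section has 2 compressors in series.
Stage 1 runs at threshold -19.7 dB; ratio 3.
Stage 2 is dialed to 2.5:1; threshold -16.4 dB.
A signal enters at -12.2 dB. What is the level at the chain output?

Stage 1: -12.2 dB is 7.5 dB over -19.7 dB; at 3:1 that becomes 2.5 dB over, giving -17.2 dB.
Stage 2: -17.2 dB ≤ -16.4 dB, so stage 2 doesn't engage; output -17.2 dB.

-17.2 dB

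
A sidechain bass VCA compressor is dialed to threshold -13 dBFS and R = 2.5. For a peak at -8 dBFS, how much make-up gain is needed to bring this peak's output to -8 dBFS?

3 dB

Without make-up, output = threshold + overshoot/2.5 = -13 + 2 = -11 dBFS.
Gap to target: 3 dB.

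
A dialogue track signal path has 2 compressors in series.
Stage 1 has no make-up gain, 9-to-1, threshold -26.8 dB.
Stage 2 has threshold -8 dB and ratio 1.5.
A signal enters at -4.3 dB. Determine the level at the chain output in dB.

-24.3 dB

Stage 1: -4.3 dB is 22.5 dB over -26.8 dB; at 9:1 that becomes 2.5 dB over, giving -24.3 dB.
Stage 2: -24.3 dB is at or below the -8 dB threshold — no compression; output -24.3 dB.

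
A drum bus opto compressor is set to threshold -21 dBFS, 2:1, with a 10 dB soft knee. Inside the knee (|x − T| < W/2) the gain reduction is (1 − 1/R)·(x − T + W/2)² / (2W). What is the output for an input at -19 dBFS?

-20.225 dBFS

x − T + W/2 = -19 − (-21) + 5 = 7.
GR = (1 − 1/2) × 7² / 20 = 0.5 × 49 / 20 = 1.225 dB.
Output = -19 − 1.225 = -20.225 dBFS.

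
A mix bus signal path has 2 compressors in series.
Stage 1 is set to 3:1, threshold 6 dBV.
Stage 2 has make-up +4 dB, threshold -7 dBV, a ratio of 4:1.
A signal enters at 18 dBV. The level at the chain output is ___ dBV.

1.25 dBV

Stage 1: 12 dB above 6 dBV, reduced 3:1 to 4 dB above → 10 dBV.
Stage 2: 17 dB above -7 dBV, reduced 4:1 to 4.25 dB above → -2.75 dBV; +4 dB make-up → 1.25 dBV.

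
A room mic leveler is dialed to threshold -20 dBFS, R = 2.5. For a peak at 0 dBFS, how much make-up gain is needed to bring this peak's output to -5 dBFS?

Without make-up, output = threshold + overshoot/2.5 = -20 + 8 = -12 dBFS.
Gap to target: 7 dB.

7 dB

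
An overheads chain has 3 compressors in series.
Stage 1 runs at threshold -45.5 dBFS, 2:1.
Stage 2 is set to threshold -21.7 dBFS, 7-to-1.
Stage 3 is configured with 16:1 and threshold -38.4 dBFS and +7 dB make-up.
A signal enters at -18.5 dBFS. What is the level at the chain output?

Stage 1: overshoot 27 dB → 27/2 = 13.5 dB → -32 dBFS.
Stage 2: -32 dBFS is at or below the -21.7 dBFS threshold — no compression; output -32 dBFS.
Stage 3: overshoot 6.4 dB → 6.4/16 = 0.4 dB → -38 dBFS; +7 dB make-up → -31 dBFS.

-31 dBFS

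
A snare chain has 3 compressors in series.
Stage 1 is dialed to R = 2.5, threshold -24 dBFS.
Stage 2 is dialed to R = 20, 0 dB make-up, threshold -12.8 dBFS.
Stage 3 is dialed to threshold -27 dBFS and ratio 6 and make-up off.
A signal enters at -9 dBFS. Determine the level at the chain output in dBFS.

-25.5 dBFS

Stage 1: 15 dB above -24 dBFS, reduced 2.5:1 to 6 dB above → -18 dBFS.
Stage 2: -18 dBFS is at or below the -12.8 dBFS threshold — no compression; output -18 dBFS.
Stage 3: 9 dB above -27 dBFS, reduced 6:1 to 1.5 dB above → -25.5 dBFS.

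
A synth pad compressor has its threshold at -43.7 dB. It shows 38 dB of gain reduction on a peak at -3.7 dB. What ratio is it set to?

Input overshoot = -3.7 − (-43.7) = 40 dB.
Output overshoot = 40 − 38 = 2 dB.
Ratio = input overshoot / output overshoot = 40 / 2 = 20.

20:1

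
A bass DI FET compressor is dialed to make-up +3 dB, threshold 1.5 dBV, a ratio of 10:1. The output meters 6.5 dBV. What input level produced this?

21.5 dBV

Stripping the +3 dB make-up gives 3.5 dBV at the gain stage.
That's 2 dB above the 1.5 dBV threshold.
Undo the ratio: input overshoot = 2 × 10 = 20 dB, giving input = 21.5 dBV.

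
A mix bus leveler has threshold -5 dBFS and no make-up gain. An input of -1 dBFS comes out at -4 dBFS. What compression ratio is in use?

4:1

Input overshoot = -1 − (-5) = 4 dB; output overshoot = -4 − (-5) = 1 dB.
Ratio = 4 / 1 = 4.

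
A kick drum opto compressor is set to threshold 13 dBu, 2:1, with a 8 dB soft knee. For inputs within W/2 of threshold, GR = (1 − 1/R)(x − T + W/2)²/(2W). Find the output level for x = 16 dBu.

14.46875 dBu

x − T + W/2 = 16 − 13 + 4 = 7.
GR = (1 − 1/2) × 7² / 16 = 0.5 × 49 / 16 = 1.53125 dB.
Output = 16 − 1.53125 = 14.46875 dBu.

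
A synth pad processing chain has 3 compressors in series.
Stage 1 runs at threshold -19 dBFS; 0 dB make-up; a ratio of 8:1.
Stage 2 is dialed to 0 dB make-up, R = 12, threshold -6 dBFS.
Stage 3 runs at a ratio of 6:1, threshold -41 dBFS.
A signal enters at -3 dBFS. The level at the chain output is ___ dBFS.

Stage 1: -3 dBFS is 16 dB over -19 dBFS; at 8:1 that becomes 2 dB over, giving -17 dBFS.
Stage 2: -17 dBFS is at or below the -6 dBFS threshold — no compression; output -17 dBFS.
Stage 3: -17 dBFS is 24 dB over -41 dBFS; at 6:1 that becomes 4 dB over, giving -37 dBFS.

-37 dBFS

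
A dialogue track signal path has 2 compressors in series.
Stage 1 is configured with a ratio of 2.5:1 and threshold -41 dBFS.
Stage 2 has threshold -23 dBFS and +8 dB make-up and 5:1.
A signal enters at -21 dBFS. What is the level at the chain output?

Stage 1: 20 dB above -41 dBFS, reduced 2.5:1 to 8 dB above → -33 dBFS.
Stage 2: -33 dBFS ≤ -23 dBFS, so stage 2 doesn't engage; make-up brings it to -25 dBFS.

-25 dBFS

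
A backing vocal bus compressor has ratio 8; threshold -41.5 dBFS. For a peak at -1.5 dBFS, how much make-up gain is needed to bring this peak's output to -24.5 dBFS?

12 dB

Overshoot 40 dB → 40/8 = 5 dB after compression, so the compressed level is -41.5 + 5 = -36.5 dBFS.
Make-up = target − compressed = -24.5 − (-36.5) = 12 dB.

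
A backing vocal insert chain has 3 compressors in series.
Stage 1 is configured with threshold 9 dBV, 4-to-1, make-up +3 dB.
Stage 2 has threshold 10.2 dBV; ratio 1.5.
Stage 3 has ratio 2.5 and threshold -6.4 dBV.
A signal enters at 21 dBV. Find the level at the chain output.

1.52 dBV

Stage 1: overshoot 12 dB → 12/4 = 3 dB → 12 dBV; +3 dB make-up → 15 dBV.
Stage 2: 15 dBV is 4.8 dB over 10.2 dBV; at 1.5:1 that becomes 3.2 dB over, giving 13.4 dBV.
Stage 3: 13.4 dBV is 19.8 dB over -6.4 dBV; at 2.5:1 that becomes 7.92 dB over, giving 1.52 dBV.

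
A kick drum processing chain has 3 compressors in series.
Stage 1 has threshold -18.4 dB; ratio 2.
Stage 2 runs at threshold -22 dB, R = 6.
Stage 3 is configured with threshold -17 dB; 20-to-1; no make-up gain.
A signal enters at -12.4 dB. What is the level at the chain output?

-20.9 dB

Stage 1: 6 dB above -18.4 dB, reduced 2:1 to 3 dB above → -15.4 dB.
Stage 2: 6.6 dB above -22 dB, reduced 6:1 to 1.1 dB above → -20.9 dB.
Stage 3: -20.9 dB ≤ -17 dB, so stage 3 doesn't engage; output -20.9 dB.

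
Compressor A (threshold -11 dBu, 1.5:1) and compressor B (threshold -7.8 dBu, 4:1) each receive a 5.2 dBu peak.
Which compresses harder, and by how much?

B, by 4.35 dB

A: GR = 16.2 − 16.2/1.5 = 5.4 dB.
B: GR = 13 − 13/4 = 9.75 dB.
B applies 4.35 dB more gain reduction.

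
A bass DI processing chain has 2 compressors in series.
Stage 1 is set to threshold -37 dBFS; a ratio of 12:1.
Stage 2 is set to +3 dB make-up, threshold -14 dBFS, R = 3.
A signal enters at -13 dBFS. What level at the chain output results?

Stage 1: -13 dBFS is 24 dB over -37 dBFS; at 12:1 that becomes 2 dB over, giving -35 dBFS.
Stage 2: -35 dBFS is at or below the -14 dBFS threshold — no compression; make-up brings it to -32 dBFS.

-32 dBFS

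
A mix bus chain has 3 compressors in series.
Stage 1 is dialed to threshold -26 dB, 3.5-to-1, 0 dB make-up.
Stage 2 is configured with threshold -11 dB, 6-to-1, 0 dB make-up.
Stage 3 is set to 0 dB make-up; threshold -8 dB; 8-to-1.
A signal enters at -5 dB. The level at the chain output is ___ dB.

Stage 1: 21 dB above -26 dB, reduced 3.5:1 to 6 dB above → -20 dB.
Stage 2: -20 dB ≤ -11 dB, so stage 2 doesn't engage; output -20 dB.
Stage 3: -20 dB ≤ -8 dB, so stage 3 doesn't engage; output -20 dB.

-20 dB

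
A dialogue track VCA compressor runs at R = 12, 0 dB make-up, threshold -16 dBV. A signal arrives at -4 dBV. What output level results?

-15 dBV

The input is 12 dB above the -16 dBV threshold.
12:1 compression reduces that to 12/12 = 1 dB over.
Output = -16 + 1 = -15 dBV.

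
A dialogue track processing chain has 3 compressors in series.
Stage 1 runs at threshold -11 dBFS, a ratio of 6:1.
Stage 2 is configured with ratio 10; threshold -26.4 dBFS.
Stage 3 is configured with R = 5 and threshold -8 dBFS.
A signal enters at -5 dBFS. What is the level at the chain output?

Stage 1: overshoot 6 dB → 6/6 = 1 dB → -10 dBFS.
Stage 2: -10 dBFS is 16.4 dB over -26.4 dBFS; at 10:1 that becomes 1.64 dB over, giving -24.76 dBFS.
Stage 3: -24.76 dBFS ≤ -8 dBFS, so stage 3 doesn't engage; output -24.76 dBFS.

-24.76 dBFS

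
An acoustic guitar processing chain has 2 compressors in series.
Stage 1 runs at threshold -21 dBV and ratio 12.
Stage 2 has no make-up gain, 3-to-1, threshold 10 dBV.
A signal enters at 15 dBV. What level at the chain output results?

-18 dBV

Stage 1: 15 dBV is 36 dB over -21 dBV; at 12:1 that becomes 3 dB over, giving -18 dBV.
Stage 2: -18 dBV is at or below the 10 dBV threshold — no compression; output -18 dBV.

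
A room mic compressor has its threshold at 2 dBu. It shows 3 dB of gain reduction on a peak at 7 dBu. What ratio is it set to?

2.5:1

Input overshoot = 7 − 2 = 5 dB.
Output overshoot = 5 − 3 = 2 dB.
Ratio = input overshoot / output overshoot = 5 / 2 = 2.5.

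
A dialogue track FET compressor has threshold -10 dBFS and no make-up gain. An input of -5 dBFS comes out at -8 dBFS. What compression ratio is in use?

Input overshoot = -5 − (-10) = 5 dB; output overshoot = -8 − (-10) = 2 dB.
Ratio = 5 / 2 = 2.5.

2.5:1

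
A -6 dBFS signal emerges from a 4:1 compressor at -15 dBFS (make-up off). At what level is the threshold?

Gain reduction = -6 − (-15) = 9 dB; output overshoot = GR / (R − 1) = 9 / 3 = 3 dB.
Threshold = output − output overshoot = -15 − 3 = -18 dBFS.

-18 dBFS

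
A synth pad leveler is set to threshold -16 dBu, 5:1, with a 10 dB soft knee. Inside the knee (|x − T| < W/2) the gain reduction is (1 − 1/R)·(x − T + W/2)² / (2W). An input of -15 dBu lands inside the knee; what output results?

-16.44 dBu

x − T + W/2 = -15 − (-16) + 5 = 6.
GR = (1 − 1/5) × 6² / 20 = 0.8 × 36 / 20 = 1.44 dB.
Output = -15 − 1.44 = -16.44 dBu.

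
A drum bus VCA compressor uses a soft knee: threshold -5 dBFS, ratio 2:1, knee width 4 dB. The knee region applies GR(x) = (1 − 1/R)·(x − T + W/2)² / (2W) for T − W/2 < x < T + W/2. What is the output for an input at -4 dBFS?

-4.5625 dBFS

x − T + W/2 = -4 − (-5) + 2 = 3.
GR = (1 − 1/2) × 3² / 8 = 0.5 × 9 / 8 = 0.5625 dB.
Output = -4 − 0.5625 = -4.5625 dBFS.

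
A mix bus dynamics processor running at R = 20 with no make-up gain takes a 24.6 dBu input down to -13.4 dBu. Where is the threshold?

-15.4 dBu

Gain reduction = 24.6 − (-13.4) = 38 dB; output overshoot = GR / (R − 1) = 38 / 19 = 2 dB.
Threshold = output − output overshoot = -13.4 − 2 = -15.4 dBu.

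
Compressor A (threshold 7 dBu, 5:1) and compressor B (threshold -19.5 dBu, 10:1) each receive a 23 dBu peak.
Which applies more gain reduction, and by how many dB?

B, by 25.45 dB

A: 16 dB over, compressed to 3.2 dB over, so 12.8 dB of GR.
B: 42.5 dB over, compressed to 4.25 dB over, so 38.25 dB of GR.
B reduces 25.45 dB more.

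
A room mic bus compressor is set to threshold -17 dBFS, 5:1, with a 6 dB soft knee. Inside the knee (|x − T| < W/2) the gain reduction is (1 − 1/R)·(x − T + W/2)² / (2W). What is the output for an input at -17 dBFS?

-17.6 dBFS

x − T + W/2 = -17 − (-17) + 3 = 3.
GR = (1 − 1/5) × 3² / 12 = 0.8 × 9 / 12 = 0.6 dB.
Output = -17 − 0.6 = -17.6 dBFS.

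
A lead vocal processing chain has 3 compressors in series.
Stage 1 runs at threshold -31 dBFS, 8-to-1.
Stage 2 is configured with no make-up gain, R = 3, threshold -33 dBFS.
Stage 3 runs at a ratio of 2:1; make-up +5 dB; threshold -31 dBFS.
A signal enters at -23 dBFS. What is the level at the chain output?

-27 dBFS

Stage 1: -23 dBFS is 8 dB over -31 dBFS; at 8:1 that becomes 1 dB over, giving -30 dBFS.
Stage 2: 3 dB above -33 dBFS, reduced 3:1 to 1 dB above → -32 dBFS.
Stage 3: -32 dBFS ≤ -31 dBFS, so stage 3 doesn't engage; make-up brings it to -27 dBFS.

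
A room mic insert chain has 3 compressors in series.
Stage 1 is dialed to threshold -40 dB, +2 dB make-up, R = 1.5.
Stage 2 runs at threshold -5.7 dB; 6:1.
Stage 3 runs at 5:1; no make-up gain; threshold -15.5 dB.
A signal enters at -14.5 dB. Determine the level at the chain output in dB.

Stage 1: 25.5 dB above -40 dB, reduced 1.5:1 to 17 dB above → -23 dB; +2 dB make-up → -21 dB.
Stage 2: below threshold (-21 ≤ -5.7); passes unchanged; output -21 dB.
Stage 3: -21 dB is at or below the -15.5 dB threshold — no compression; output -21 dB.

-21 dB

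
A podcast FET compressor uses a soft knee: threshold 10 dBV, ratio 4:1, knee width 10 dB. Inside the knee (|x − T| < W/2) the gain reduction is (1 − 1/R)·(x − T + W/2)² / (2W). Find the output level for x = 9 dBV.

8.4 dBV

x − T + W/2 = 9 − 10 + 5 = 4.
GR = (1 − 1/4) × 4² / 20 = 0.75 × 16 / 20 = 0.6 dB.
Output = 9 − 0.6 = 8.4 dBV.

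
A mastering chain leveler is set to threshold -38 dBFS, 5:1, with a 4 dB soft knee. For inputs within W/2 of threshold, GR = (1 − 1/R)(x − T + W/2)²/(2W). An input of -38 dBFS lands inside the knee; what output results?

x − T + W/2 = -38 − (-38) + 2 = 2.
GR = (1 − 1/5) × 2² / 8 = 0.8 × 4 / 8 = 0.4 dB.
Output = -38 − 0.4 = -38.4 dBFS.

-38.4 dBFS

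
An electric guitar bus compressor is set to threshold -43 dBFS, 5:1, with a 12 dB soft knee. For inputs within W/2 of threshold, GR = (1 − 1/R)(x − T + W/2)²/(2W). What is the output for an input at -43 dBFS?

-44.2 dBFS

x − T + W/2 = -43 − (-43) + 6 = 6.
GR = (1 − 1/5) × 6² / 24 = 0.8 × 36 / 24 = 1.2 dB.
Output = -43 − 1.2 = -44.2 dBFS.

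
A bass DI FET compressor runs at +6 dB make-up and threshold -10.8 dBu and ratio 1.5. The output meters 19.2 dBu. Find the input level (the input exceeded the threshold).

Remove make-up: 19.2 − 6 = 13.2 dBu.
Post-compression overshoot = 13.2 − (-10.8) = 24 dB.
Before 1.5:1 compression the overshoot was 24 × 1.5 = 36 dB, so input = -10.8 + 36 = 25.2 dBu.

25.2 dBu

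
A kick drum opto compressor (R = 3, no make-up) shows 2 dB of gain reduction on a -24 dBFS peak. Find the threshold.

Input is 3 dB above T (since output overshoot × R = input overshoot: (-26 − T)·3 = -24 − T gives T = -27 dBFS).
Check: -27 + (-24 − (-27))/3 = -27 + 1 = -26 dBFS. ✓

-27 dBFS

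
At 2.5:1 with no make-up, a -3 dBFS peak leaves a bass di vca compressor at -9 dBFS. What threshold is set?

-13 dBFS

Input is 10 dB above T (since output overshoot × R = input overshoot: (-9 − T)·2.5 = -3 − T gives T = -13 dBFS).
Check: -13 + (-3 − (-13))/2.5 = -13 + 4 = -9 dBFS. ✓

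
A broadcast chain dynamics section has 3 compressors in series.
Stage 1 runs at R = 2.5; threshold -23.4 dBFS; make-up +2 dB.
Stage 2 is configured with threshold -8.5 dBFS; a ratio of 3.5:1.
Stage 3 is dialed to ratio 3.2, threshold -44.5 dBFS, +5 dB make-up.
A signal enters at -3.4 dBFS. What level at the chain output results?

Stage 1: overshoot 20 dB → 20/2.5 = 8 dB → -15.4 dBFS; +2 dB make-up → -13.4 dBFS.
Stage 2: -13.4 dBFS is at or below the -8.5 dBFS threshold — no compression; output -13.4 dBFS.
Stage 3: 31.1 dB above -44.5 dBFS, reduced 3.2:1 to 9.71875 dB above → -34.78125 dBFS; +5 dB make-up → -29.78125 dBFS.

-29.78125 dBFS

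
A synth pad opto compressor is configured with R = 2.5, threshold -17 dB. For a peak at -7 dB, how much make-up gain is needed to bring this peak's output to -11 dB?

2 dB

The peak compresses to -17 + 10/2.5 = -13 dB.
To reach -11 dB requires -11 − (-13) = 2 dB of make-up.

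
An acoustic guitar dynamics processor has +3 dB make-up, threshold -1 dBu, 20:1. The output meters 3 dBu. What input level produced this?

19 dBu

Before make-up, the level was 3 − 3 = 0 dBu.
The compressed level sits 0 − (-1) = 1 dB over threshold.
Before 20:1 compression the overshoot was 1 × 20 = 20 dB, so input = -1 + 20 = 19 dBu.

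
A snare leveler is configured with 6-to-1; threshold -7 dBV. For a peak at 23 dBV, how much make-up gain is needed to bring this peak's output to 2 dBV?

4 dB

Overshoot 30 dB → 30/6 = 5 dB after compression, so the compressed level is -7 + 5 = -2 dBV.
Make-up = target − compressed = 2 − (-2) = 4 dB.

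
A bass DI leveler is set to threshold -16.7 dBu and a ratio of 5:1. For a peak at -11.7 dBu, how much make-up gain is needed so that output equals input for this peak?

The peak compresses to -16.7 + 5/5 = -15.7 dBu.
To reach -11.7 dBu requires -11.7 − (-15.7) = 4 dB of make-up.

4 dB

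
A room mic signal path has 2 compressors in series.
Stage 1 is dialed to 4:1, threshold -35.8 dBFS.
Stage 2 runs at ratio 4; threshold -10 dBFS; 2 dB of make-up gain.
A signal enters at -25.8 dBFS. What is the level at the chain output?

-31.3 dBFS

Stage 1: overshoot 10 dB → 10/4 = 2.5 dB → -33.3 dBFS.
Stage 2: -33.3 dBFS is at or below the -10 dBFS threshold — no compression; make-up brings it to -31.3 dBFS.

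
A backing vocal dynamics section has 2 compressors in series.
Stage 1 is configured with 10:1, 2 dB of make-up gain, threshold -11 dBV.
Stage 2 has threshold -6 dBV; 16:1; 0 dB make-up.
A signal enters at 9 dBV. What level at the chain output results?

Stage 1: overshoot 20 dB → 20/10 = 2 dB → -9 dBV; +2 dB make-up → -7 dBV.
Stage 2: -7 dBV ≤ -6 dBV, so stage 2 doesn't engage; output -7 dBV.

-7 dBV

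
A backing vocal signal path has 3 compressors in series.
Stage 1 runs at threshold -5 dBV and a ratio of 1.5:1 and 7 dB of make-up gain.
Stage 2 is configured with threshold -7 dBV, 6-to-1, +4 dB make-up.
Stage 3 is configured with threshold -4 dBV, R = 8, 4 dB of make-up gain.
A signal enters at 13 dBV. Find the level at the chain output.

0.5625 dBV

Stage 1: 18 dB above -5 dBV, reduced 1.5:1 to 12 dB above → 7 dBV; +7 dB make-up → 14 dBV.
Stage 2: 14 dBV is 21 dB over -7 dBV; at 6:1 that becomes 3.5 dB over, giving -3.5 dBV; +4 dB make-up → 0.5 dBV.
Stage 3: 4.5 dB above -4 dBV, reduced 8:1 to 0.5625 dB above → -3.4375 dBV; +4 dB make-up → 0.5625 dBV.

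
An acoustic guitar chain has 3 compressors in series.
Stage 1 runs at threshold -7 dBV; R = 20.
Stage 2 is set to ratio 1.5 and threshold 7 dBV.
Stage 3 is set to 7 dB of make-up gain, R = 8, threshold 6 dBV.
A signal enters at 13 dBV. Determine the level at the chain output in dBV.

1 dBV

Stage 1: overshoot 20 dB → 20/20 = 1 dB → -6 dBV.
Stage 2: -6 dBV ≤ 7 dBV, so stage 2 doesn't engage; output -6 dBV.
Stage 3: below threshold (-6 ≤ 6); passes unchanged; make-up brings it to 1 dBV.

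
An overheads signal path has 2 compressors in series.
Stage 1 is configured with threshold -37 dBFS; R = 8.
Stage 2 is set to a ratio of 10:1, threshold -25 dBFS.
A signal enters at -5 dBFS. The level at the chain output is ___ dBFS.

-33 dBFS

Stage 1: -5 dBFS is 32 dB over -37 dBFS; at 8:1 that becomes 4 dB over, giving -33 dBFS.
Stage 2: -33 dBFS ≤ -25 dBFS, so stage 2 doesn't engage; output -33 dBFS.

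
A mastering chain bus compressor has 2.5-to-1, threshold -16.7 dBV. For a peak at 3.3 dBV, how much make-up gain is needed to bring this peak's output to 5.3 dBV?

Without make-up, output = threshold + overshoot/2.5 = -16.7 + 8 = -8.7 dBV.
Gap to target: 14 dB.

14 dB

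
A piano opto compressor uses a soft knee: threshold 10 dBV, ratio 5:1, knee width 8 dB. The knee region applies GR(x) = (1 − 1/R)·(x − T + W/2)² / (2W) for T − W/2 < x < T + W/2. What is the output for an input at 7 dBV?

x − T + W/2 = 7 − 10 + 4 = 1.
GR = (1 − 1/5) × 1² / 16 = 0.8 × 1 / 16 = 0.05 dB.
Output = 7 − 0.05 = 6.95 dBV.

6.95 dBV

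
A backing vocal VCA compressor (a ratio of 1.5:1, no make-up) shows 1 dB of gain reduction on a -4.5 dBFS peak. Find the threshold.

Gain reduction = -4.5 − (-5.5) = 1 dB; output overshoot = GR / (R − 1) = 1 / 0.5 = 2 dB.
Threshold = output − output overshoot = -5.5 − 2 = -7.5 dBFS.

-7.5 dBFS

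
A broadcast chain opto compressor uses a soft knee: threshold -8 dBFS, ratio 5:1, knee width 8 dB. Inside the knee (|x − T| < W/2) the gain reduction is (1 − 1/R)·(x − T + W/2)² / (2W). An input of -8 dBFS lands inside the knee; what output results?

x − T + W/2 = -8 − (-8) + 4 = 4.
GR = (1 − 1/5) × 4² / 16 = 0.8 × 16 / 16 = 0.8 dB.
Output = -8 − 0.8 = -8.8 dBFS.

-8.8 dBFS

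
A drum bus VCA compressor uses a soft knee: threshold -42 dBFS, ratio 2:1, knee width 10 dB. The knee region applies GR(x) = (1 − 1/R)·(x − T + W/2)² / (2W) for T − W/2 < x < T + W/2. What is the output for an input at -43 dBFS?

-43.4 dBFS

x − T + W/2 = -43 − (-42) + 5 = 4.
GR = (1 − 1/2) × 4² / 20 = 0.5 × 16 / 20 = 0.4 dB.
Output = -43 − 0.4 = -43.4 dBFS.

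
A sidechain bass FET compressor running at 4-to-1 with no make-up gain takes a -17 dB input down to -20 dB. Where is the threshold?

-21 dB

Input is 4 dB above T (since output overshoot × R = input overshoot: (-20 − T)·4 = -17 − T gives T = -21 dB).
Check: -21 + (-17 − (-21))/4 = -21 + 1 = -20 dB. ✓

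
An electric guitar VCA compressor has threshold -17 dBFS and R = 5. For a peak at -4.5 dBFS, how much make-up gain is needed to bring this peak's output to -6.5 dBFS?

8 dB

Without make-up, output = threshold + overshoot/5 = -17 + 2.5 = -14.5 dBFS.
Gap to target: 8 dB.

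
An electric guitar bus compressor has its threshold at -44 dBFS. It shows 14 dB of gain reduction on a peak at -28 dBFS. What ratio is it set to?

8:1

Input overshoot = -28 − (-44) = 16 dB.
Output overshoot = 16 − 14 = 2 dB.
Ratio = input overshoot / output overshoot = 16 / 2 = 8.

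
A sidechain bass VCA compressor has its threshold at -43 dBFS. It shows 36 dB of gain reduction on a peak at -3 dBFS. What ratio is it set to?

Input overshoot = -3 − (-43) = 40 dB.
Output overshoot = 40 − 36 = 4 dB.
Ratio = input overshoot / output overshoot = 40 / 4 = 10.

10:1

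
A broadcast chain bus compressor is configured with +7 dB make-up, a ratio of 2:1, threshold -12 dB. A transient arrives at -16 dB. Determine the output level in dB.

-16 dB is 4 dB below the -12 dB threshold, so no gain reduction is applied.
Make-up gain adds 7 dB: -16 + 7 = -9 dB.

-9 dB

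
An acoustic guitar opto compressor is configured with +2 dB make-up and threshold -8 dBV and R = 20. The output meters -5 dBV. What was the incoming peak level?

Stripping the +2 dB make-up gives -7 dBV at the gain stage.
Post-compression overshoot = -7 − (-8) = 1 dB.
Input overshoot = R × output overshoot = 20 dB → input = -8 + 20 = 12 dBV.

12 dBV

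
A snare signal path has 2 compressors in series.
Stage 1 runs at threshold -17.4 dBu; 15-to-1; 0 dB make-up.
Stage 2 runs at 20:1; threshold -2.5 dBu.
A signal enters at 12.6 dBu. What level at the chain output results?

Stage 1: overshoot 30 dB → 30/15 = 2 dB → -15.4 dBu.
Stage 2: -15.4 dBu is at or below the -2.5 dBu threshold — no compression; output -15.4 dBu.

-15.4 dBu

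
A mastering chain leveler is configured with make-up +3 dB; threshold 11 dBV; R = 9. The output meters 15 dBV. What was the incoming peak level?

Remove make-up: 15 − 3 = 12 dBV.
The compressed level sits 12 − 11 = 1 dB over threshold.
Input overshoot = R × output overshoot = 9 dB → input = 11 + 9 = 20 dBV.

20 dBV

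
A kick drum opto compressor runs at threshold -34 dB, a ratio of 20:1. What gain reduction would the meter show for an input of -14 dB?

19 dB

-14 dB exceeds the threshold by 20 dB.
At 20:1, output sits 20/20 = 1 dB above threshold.
So the signal is attenuated by 20 − 1 = 19 dB.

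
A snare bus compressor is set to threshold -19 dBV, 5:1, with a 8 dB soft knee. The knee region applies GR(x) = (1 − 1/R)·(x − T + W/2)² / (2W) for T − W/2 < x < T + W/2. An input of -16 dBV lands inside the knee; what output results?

-18.45 dBV

x − T + W/2 = -16 − (-19) + 4 = 7.
GR = (1 − 1/5) × 7² / 16 = 0.8 × 49 / 16 = 2.45 dB.
Output = -16 − 2.45 = -18.45 dBV.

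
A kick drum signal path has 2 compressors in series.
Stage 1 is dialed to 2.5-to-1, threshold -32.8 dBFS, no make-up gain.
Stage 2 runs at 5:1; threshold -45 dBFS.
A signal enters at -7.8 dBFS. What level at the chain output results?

Stage 1: 25 dB above -32.8 dBFS, reduced 2.5:1 to 10 dB above → -22.8 dBFS.
Stage 2: 22.2 dB above -45 dBFS, reduced 5:1 to 4.44 dB above → -40.56 dBFS.

-40.56 dBFS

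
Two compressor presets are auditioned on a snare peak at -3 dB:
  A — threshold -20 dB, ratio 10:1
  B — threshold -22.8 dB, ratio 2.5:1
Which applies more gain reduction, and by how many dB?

A: GR = 17 − 17/10 = 15.3 dB.
B: GR = 19.8 − 19.8/2.5 = 11.88 dB.
A applies 3.42 dB more gain reduction.

A, by 3.42 dB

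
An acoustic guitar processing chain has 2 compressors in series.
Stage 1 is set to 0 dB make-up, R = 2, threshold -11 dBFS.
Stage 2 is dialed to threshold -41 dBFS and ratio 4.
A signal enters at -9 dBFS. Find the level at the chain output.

-33.25 dBFS

Stage 1: -9 dBFS is 2 dB over -11 dBFS; at 2:1 that becomes 1 dB over, giving -10 dBFS.
Stage 2: overshoot 31 dB → 31/4 = 7.75 dB → -33.25 dBFS.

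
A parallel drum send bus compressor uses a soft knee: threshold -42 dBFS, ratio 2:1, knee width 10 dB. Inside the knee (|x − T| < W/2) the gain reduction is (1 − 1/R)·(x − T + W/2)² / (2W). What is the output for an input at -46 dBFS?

x − T + W/2 = -46 − (-42) + 5 = 1.
GR = (1 − 1/2) × 1² / 20 = 0.5 × 1 / 20 = 0.025 dB.
Output = -46 − 0.025 = -46.025 dBFS.

-46.025 dBFS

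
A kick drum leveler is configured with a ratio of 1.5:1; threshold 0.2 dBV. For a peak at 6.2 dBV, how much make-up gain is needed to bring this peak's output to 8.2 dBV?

4 dB

The peak compresses to 0.2 + 6/1.5 = 4.2 dBV.
To reach 8.2 dBV requires 8.2 − 4.2 = 4 dB of make-up.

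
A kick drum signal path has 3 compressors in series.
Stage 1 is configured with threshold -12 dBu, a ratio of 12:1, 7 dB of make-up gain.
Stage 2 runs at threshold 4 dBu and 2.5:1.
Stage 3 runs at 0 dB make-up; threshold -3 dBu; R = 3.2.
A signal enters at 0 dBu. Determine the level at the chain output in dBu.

-4 dBu

Stage 1: overshoot 12 dB → 12/12 = 1 dB → -11 dBu; +7 dB make-up → -4 dBu.
Stage 2: below threshold (-4 ≤ 4); passes unchanged; output -4 dBu.
Stage 3: -4 dBu ≤ -3 dBu, so stage 3 doesn't engage; output -4 dBu.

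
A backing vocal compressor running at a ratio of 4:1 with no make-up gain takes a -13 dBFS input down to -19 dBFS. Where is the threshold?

Gain reduction = -13 − (-19) = 6 dB; output overshoot = GR / (R − 1) = 6 / 3 = 2 dB.
Threshold = output − output overshoot = -19 − 2 = -21 dBFS.

-21 dBFS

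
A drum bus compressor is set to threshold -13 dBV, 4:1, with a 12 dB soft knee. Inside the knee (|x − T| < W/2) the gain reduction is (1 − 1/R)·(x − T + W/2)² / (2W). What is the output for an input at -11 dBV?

-13 dBV

x − T + W/2 = -11 − (-13) + 6 = 8.
GR = (1 − 1/4) × 8² / 24 = 0.75 × 64 / 24 = 2 dB.
Output = -11 − 2 = -13 dBV.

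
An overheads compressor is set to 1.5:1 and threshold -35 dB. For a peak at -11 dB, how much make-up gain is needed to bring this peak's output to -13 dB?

Overshoot 24 dB → 24/1.5 = 16 dB after compression, so the compressed level is -35 + 16 = -19 dB.
Make-up = target − compressed = -13 − (-19) = 6 dB.

6 dB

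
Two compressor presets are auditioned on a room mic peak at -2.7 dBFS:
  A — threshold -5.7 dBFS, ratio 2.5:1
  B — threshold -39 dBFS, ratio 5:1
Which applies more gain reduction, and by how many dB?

A: overshoot 3 dB → output overshoot 1.2 dB → GR 1.8 dB.
B: overshoot 36.3 dB → output overshoot 7.26 dB → GR 29.04 dB.
Difference: 27.24 dB in favour of B.

B, by 27.24 dB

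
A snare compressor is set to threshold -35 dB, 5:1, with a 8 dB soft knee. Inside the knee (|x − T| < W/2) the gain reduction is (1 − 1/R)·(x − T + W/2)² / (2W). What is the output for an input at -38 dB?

-38.05 dB

x − T + W/2 = -38 − (-35) + 4 = 1.
GR = (1 − 1/5) × 1² / 16 = 0.8 × 1 / 16 = 0.05 dB.
Output = -38 − 0.05 = -38.05 dB.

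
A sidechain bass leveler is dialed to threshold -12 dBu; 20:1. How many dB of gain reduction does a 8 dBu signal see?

19 dB

Overshoot = 8 − (-12) = 20 dB.
After 20:1 compression the overshoot becomes 20/20 = 1 dB.
Gain reduction = 20 − 1 = 19 dB.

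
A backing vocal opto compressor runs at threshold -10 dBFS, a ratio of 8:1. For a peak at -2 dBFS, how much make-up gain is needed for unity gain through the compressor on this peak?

Overshoot 8 dB → 8/8 = 1 dB after compression, so the compressed level is -10 + 1 = -9 dBFS.
Make-up = target − compressed = -2 − (-9) = 7 dB.

7 dB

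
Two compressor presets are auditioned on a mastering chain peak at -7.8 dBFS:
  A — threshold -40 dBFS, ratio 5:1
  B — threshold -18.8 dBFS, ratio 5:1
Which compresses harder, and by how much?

A: overshoot 32.2 dB → output overshoot 6.44 dB → GR 25.76 dB.
B: overshoot 11 dB → output overshoot 2.2 dB → GR 8.8 dB.
A reduces 16.96 dB more.

A, by 16.96 dB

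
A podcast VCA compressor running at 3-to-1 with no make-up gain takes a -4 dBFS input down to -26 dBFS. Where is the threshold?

Let T be the threshold. Output overshoot = (input overshoot)/R, so -26 − T = (-4 − T)/3.
3·(-26 − T) = -4 − T → 2·T = -78 − (-4) = -74.
T = -74/2 = -37 dBFS.

-37 dBFS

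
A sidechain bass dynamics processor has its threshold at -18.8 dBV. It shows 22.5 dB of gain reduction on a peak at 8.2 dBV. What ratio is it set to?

6:1

Input overshoot = 8.2 − (-18.8) = 27 dB.
Output overshoot = 27 − 22.5 = 4.5 dB.
Ratio = input overshoot / output overshoot = 27 / 4.5 = 6.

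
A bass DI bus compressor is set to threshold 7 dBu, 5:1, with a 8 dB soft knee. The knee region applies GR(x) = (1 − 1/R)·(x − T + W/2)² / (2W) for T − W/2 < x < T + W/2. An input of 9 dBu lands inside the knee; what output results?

x − T + W/2 = 9 − 7 + 4 = 6.
GR = (1 − 1/5) × 6² / 16 = 0.8 × 36 / 16 = 1.8 dB.
Output = 9 − 1.8 = 7.2 dBu.

7.2 dBu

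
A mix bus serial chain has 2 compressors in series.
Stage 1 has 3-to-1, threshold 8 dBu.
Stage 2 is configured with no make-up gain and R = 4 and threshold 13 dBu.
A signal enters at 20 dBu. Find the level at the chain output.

12 dBu

Stage 1: 12 dB above 8 dBu, reduced 3:1 to 4 dB above → 12 dBu.
Stage 2: 12 dBu ≤ 13 dBu, so stage 2 doesn't engage; output 12 dBu.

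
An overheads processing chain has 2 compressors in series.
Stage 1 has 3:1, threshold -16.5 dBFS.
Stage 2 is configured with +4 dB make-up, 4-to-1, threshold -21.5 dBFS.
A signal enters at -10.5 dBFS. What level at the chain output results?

Stage 1: -10.5 dBFS is 6 dB over -16.5 dBFS; at 3:1 that becomes 2 dB over, giving -14.5 dBFS.
Stage 2: -14.5 dBFS is 7 dB over -21.5 dBFS; at 4:1 that becomes 1.75 dB over, giving -19.75 dBFS; +4 dB make-up → -15.75 dBFS.

-15.75 dBFS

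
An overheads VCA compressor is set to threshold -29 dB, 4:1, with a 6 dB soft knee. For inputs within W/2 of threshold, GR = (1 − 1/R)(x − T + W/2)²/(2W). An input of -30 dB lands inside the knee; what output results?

-30.25 dB

x − T + W/2 = -30 − (-29) + 3 = 2.
GR = (1 − 1/4) × 2² / 12 = 0.75 × 4 / 12 = 0.25 dB.
Output = -30 − 0.25 = -30.25 dB.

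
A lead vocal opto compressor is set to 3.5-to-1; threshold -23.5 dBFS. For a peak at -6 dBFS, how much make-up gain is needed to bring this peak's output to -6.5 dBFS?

The peak compresses to -23.5 + 17.5/3.5 = -18.5 dBFS.
To reach -6.5 dBFS requires -6.5 − (-18.5) = 12 dB of make-up.

12 dB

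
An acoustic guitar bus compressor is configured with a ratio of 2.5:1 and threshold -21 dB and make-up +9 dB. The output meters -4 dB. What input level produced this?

-1 dB

Before make-up, the level was -4 − 9 = -13 dB.
That's 8 dB above the -21 dB threshold.
Before 2.5:1 compression the overshoot was 8 × 2.5 = 20 dB, so input = -21 + 20 = -1 dB.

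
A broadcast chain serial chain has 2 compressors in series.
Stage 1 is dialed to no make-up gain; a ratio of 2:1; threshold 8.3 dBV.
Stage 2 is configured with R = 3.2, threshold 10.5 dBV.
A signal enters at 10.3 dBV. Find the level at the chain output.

Stage 1: 10.3 dBV is 2 dB over 8.3 dBV; at 2:1 that becomes 1 dB over, giving 9.3 dBV.
Stage 2: below threshold (9.3 ≤ 10.5); passes unchanged; output 9.3 dBV.

9.3 dBV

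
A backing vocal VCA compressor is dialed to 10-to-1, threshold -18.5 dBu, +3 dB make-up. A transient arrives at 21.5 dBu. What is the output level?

21.5 dBu sits 40 dB over threshold.
10:1 compression reduces that to 40/10 = 4 dB over.
So the level is -18.5 + 4 = -14.5 dBu; make-up adds 3 dB, giving -11.5 dBu.

-11.5 dBu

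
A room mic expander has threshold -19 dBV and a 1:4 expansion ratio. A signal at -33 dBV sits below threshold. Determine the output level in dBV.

-75 dBV

Undershoot = (-19) − (-33) = 14 dB.
At 1:4, that expands to 56 dB under threshold.
Output = -19 − 56 = -75 dBV.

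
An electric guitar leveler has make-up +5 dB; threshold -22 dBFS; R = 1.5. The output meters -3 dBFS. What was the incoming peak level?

-1 dBFS

Stripping the +5 dB make-up gives -8 dBFS at the gain stage.
The compressed level sits -8 − (-22) = 14 dB over threshold.
Before 1.5:1 compression the overshoot was 14 × 1.5 = 21 dB, so input = -22 + 21 = -1 dBFS.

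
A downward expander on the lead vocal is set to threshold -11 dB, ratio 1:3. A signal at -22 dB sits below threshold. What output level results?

The input is 11 dB below the -11 dB threshold.
A 1:3 expander multiplies undershoot by 3: 11 × 3 = 33 dB below threshold.
Output = -11 − 33 = -44 dB.

-44 dB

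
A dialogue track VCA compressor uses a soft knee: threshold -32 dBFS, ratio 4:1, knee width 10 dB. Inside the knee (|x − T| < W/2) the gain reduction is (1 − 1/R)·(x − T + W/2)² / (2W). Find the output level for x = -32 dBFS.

-32.9375 dBFS

x − T + W/2 = -32 − (-32) + 5 = 5.
GR = (1 − 1/4) × 5² / 20 = 0.75 × 25 / 20 = 0.9375 dB.
Output = -32 − 0.9375 = -32.9375 dBFS.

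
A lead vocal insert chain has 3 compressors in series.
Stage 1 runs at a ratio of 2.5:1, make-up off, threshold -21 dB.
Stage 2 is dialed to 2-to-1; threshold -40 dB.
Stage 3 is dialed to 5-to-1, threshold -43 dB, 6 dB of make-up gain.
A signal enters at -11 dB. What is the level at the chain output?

-34.1 dB

Stage 1: 10 dB above -21 dB, reduced 2.5:1 to 4 dB above → -17 dB.
Stage 2: overshoot 23 dB → 23/2 = 11.5 dB → -28.5 dB.
Stage 3: 14.5 dB above -43 dB, reduced 5:1 to 2.9 dB above → -40.1 dB; +6 dB make-up → -34.1 dB.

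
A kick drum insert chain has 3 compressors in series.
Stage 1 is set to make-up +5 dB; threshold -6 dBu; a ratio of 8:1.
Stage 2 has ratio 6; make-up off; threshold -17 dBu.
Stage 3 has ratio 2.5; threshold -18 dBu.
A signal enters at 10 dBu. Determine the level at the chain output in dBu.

Stage 1: 16 dB above -6 dBu, reduced 8:1 to 2 dB above → -4 dBu; +5 dB make-up → 1 dBu.
Stage 2: overshoot 18 dB → 18/6 = 3 dB → -14 dBu.
Stage 3: -14 dBu is 4 dB over -18 dBu; at 2.5:1 that becomes 1.6 dB over, giving -16.4 dBu.

-16.4 dBu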